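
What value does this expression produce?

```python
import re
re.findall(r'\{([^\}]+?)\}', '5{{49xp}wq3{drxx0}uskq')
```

`findall` collects group 1 from each match (2 total).

['{49xp', 'drxx0']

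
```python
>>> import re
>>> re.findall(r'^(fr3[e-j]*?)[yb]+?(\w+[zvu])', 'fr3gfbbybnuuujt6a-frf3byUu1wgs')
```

[('fr3gf', 'bybnuuu')]

Pattern: anchored at the start of the string; then the literal 'fr3', then zero or more of a character in [e-j] (lazy) (captured); then one or more of one of [yb] (lazy); then one or more of a word character, then one of [zvu] (captured).
With the lazy modifier that quantifier settles for the fewest repetitions that let the rest of the pattern succeed (the atoms after it are unaffected and can still be greedy).
Scanning left to right: at [0:13] match 'fr3gfbbybnuuu', groups = ('fr3gf', 'bybnuuu').
2 groups means the one result is a tuple of 2 captured strings — 1 here.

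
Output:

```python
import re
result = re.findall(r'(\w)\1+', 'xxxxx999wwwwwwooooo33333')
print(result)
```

['x', '9', 'w', 'o', '3']

After group 1 captures some text, `\1` only succeeds where that same text appears again.
Scanning left to right: at [0:5] match 'xxxxx', group 1 = 'x'; at [5:8] match '999', group 1 = '9'; at [8:14] match 'wwwwww', group 1 = 'w'; at [14:19] match 'ooooo', group 1 = 'o'; at [19:24] match '33333', group 1 = '3'.
One capturing group, so `findall` returns just the captured substring from each match — 5 in all.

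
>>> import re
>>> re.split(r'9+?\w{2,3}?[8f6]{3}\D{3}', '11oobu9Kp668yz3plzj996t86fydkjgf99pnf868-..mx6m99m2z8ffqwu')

Each match becomes a cut point; 4 segments remain.

['11oobu9Kp668yz3plzj', 'jgf', 'mx6m', '']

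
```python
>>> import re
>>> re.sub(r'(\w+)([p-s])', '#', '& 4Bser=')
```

'& #='

`sub` substitutes '#' at each match site.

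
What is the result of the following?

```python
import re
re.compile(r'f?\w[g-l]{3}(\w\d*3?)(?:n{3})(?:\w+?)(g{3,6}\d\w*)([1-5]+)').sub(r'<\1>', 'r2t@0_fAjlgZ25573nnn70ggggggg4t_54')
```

The pattern matches optionally a literal 'f', then a word character, then exactly 3 of a character in [g-l]; then a word character, then zero or more of a digit, then optionally the literal '3' (captured); then exactly 3 of a literal 'n' (non-capturing group); then one or more of a word character (lazy) (non-capturing group); then 3 to 6 of a literal 'g', then a digit, then zero or more of a word character (captured); then one or more of a character in [1-5] (captured).
Matches: at [6:34] → 'fAjlgZ25573nnn70ggggggg4t_54'.
Each match is replaced using the text its own group 1 captured.

'r2t@0_<Z25573>'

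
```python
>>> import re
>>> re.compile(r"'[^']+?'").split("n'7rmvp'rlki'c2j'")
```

['n', 'rlki', '']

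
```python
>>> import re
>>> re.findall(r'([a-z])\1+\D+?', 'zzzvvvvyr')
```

After group 1 captures some text, `\1` only succeeds where that same text appears again.
Scanning left to right: at [0:4] match 'zzzv', group 1 = 'z'; at [4:8] match 'vvvy', group 1 = 'v'.
Because there's exactly one group, `findall` drops the full match and keeps group 1 from each hit.

['z', 'v']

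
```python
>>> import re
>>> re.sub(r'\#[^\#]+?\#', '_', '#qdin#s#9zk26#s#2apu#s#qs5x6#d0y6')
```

'_s_s_s_d0y6'

Matches: at [0:6] → '#qdin#'; at [7:14] → '#9zk26#'; at [15:21] → '#2apu#'; at [22:29] → '#qs5x6#'.
`sub` substitutes '_' at each match site.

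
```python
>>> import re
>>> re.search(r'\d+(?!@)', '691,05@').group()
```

'691'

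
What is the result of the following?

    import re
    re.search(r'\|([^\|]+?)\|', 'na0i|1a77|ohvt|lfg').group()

The match spans [4:10] → '|1a77|'.

'|1a77|'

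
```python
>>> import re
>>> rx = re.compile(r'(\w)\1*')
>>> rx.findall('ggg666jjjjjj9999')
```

['g', '6', 'j', '9']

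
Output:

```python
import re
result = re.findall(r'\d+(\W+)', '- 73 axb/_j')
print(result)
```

Pattern: one or more of a digit; then one or more of a non-word character (captured).
`findall` collects group 1 from the one match (1 total).

[' ']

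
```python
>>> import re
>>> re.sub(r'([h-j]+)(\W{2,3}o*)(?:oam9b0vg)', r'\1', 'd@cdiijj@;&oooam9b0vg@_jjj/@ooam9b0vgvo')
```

'd@cdiijj@_jjjvo'

Pattern: one or more of a character in [h-j] (captured); then 2 to 3 of a non-word character, then zero or more of the literal 'o' (captured); then the literal 'oam', then the literal '9b', then the literal '0vg' (non-capturing group).
Matches: at [4:21] → 'iijj@;&oooam9b0vg'; at [23:37] → 'jjj/@ooam9b0vg'.
The replacement refers to a captured group, so each match is rewritten using its own captured text.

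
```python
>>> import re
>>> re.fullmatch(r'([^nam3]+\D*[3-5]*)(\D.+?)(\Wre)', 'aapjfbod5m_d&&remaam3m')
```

None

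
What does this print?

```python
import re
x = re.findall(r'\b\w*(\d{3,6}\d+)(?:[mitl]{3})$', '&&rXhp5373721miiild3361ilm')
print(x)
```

['3361']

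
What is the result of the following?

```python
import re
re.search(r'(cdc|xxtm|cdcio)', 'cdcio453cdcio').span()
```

Alternation tries branches left to right and keeps the first one that lets the overall match succeed at that position.
`search` walks the string left to right and returns the first match it finds.
The match spans [0:3] → 'cdc'.
Captured: group 1 = 'cdc'.

(0, 3)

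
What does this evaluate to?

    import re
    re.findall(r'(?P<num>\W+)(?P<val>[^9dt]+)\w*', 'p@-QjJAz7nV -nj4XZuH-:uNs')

2 groups means the one result is a tuple of 2 captured strings — 1 here.

[('@-', 'QjJAz7nV -nj4XZuH-:uNs')]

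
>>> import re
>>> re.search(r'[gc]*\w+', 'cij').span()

Pattern: zero or more of one of [gc]; then one or more of a word character.
Unlike `match`, `search` isn't anchored — it looks for the pattern anywhere in the string.
The match spans [0:3] → 'cij'.

(0, 3)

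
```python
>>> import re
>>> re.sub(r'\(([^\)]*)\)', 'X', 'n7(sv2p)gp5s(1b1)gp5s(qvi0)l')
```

'n7Xgp5sXgp5sXl'

Matches: at [2:8] → '(sv2p)'; at [12:17] → '(1b1)'; at [21:27] → '(qvi0)'.
Every occurrence is swapped for 'X'.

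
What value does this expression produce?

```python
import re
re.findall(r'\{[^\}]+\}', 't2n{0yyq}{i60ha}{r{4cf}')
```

['{0yyq}', '{i60ha}', '{r{4cf}']

Walking the string: at [3:9] → '{0yyq}'; at [9:16] → '{i60ha}'; at [16:23] → '{r{4cf}'.
No capturing groups, so `findall` returns the 3 full match strings.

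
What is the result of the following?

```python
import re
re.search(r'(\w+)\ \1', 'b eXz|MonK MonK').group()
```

`\1` has to match the exact text group 1 already captured.
The match spans [6:15] → 'MonK MonK'.

'MonK MonK'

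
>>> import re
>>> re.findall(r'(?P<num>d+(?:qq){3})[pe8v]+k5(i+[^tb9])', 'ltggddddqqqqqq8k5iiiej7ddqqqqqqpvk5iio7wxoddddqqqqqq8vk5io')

Pattern: one or more of a literal 'd', then the literal 'qq' repeated 3 times (captured as 'num'); then one or more of one of [pe8v], then the literal 'k5'; then one or more of a literal 'i', then any character except [tb9] (captured).
Matches: at [4:21] match 'ddddqqqqqq8k5iiie', groups = ('ddddqqqqqq', 'iiie'); at [23:38] match 'ddqqqqqqpvk5iio', groups = ('ddqqqqqq', 'iio'); at [42:58] match 'ddddqqqqqq8vk5io', groups = ('ddddqqqqqq', 'io').
Multiple groups make `findall` return tuples — one 2-tuple for each match.

[('ddddqqqqqq', 'iiie'), ('ddqqqqqq', 'iio'), ('ddddqqqqqq', 'io')]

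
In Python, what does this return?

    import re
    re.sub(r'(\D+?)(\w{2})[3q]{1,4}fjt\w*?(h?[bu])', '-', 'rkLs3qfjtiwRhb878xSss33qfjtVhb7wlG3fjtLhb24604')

'-878-7-24604'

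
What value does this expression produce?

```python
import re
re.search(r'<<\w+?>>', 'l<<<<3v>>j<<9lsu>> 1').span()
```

(3, 9)

Unlike `match`, `search` isn't anchored — it looks for the pattern anywhere in the string.
The match spans [3:9] → '<<3v>>'.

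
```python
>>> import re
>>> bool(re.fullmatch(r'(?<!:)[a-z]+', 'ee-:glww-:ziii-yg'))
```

False

Because the assertion is negative and zero-width, positions next to the forbidden text are skipped.
`re.fullmatch` is like wrapping the pattern in `^…$` (in single-line mode).
Here the pattern can't cover the whole string, so the call returns None, and `bool(None)` is False.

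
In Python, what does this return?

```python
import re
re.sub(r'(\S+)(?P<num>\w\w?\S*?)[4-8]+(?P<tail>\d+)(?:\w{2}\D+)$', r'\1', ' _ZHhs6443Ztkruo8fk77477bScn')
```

`\1` in the replacement pulls in group 1's text for each match.

' _ZHhs6443Ztkruo8fk77'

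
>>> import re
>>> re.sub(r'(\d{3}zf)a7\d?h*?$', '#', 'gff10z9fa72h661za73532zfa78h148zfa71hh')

The pattern matches exactly 3 of a digit, then the literal 'zf' (captured); then the literal 'a7', then optionally a digit, then zero or more of the literal 'h' (lazy); then anchored at the end.
Matches: at [28:38] → '148zfa71hh'.
`sub` substitutes '#' at each match site.

'gff10z9fa72h661za73532zfa78h#'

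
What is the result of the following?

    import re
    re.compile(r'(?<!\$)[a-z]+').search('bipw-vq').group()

'bipw'

The negative lookahead/lookbehind blocks any match where the forbidden context is present.
`re.search` scans for the first position where the pattern succeeds.
The match spans [0:4] → 'bipw'.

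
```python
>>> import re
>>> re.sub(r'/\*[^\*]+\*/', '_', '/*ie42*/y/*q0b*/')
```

Matches: at [0:8] → '/*ie42*/'; at [9:16] → '/*q0b*/'.
`sub` substitutes '_' at each match site.

'_y_'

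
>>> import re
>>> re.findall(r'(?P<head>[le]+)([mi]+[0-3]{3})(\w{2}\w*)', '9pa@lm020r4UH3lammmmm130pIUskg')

The pattern matches one or more of one of [le] (captured as 'head'); then one or more of one of [mi], then exactly 3 of a character in [0-3] (captured); then exactly 2 of a word character, then zero or more of a word character (captured).
3 groups means the one result is a tuple of 3 captured strings — 1 here.

[('l', 'm020', 'r4UH3lammmmm130pIUskg')]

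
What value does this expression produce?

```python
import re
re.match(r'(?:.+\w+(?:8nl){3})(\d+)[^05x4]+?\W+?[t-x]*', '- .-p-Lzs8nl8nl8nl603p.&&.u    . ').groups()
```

This matches one or more of any character, then one or more of a word character, then the literal '8nl' repeated 3 times (non-capturing group); then one or more of a digit (captured); then one or more of any character except [05x4] (lazy), then one or more of a non-word character (lazy), then zero or more of a character in [t-x].
`match` is anchored at position 0; if the pattern doesn't fit there, it returns None.
The match spans [0:23] → '- .-p-Lzs8nl8nl8nl603p.'.
Captured: group 1 = '603'.

('603',)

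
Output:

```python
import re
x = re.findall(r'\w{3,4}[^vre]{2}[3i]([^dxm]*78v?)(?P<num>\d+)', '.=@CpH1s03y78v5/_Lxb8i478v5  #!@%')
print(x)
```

[('y78v', '5'), ('478v', '5')]

This matches 3 to 4 of a word character, then exactly 2 of any character except [vre], then one of [3i]; then zero or more of any character except [dxm], then the literal '78', then optionally the literal 'v' (captured); then one or more of a digit (captured as 'num').
Matches: at [3:15] match 'CpH1s03y78v5', groups = ('y78v', '5'); at [16:27] match '_Lxb8i478v5', groups = ('478v', '5').
Multiple groups make `findall` return tuples — one 2-tuple for each match.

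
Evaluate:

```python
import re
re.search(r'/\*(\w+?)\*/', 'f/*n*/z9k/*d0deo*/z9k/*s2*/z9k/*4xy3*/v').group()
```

'/*n*/'

The match spans [1:6] → '/*n*/'.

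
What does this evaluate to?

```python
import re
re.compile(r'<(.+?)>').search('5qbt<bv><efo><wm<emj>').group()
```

A non-greedy quantifier consumes as few characters as it can — just enough that the remainder of the pattern still matches from where it stops; whatever follows it matches normally.
The match spans [4:8] → '<bv>'.

'<bv>'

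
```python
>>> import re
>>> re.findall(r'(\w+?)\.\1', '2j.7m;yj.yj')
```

['yj']

The backreference `\1` re-matches whatever the first group consumed, character for character.
With a single group, `findall` returns only what that group captured — 1 item.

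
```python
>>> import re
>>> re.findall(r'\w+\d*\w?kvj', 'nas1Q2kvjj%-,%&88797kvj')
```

['nas1Q2kvj', '88797kvj']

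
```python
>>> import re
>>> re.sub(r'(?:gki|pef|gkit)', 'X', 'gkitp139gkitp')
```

'Xtp139Xtp'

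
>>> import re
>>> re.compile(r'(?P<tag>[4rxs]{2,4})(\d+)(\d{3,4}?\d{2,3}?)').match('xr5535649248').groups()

The pattern matches 2 to 4 of one of [4rxs] (captured as 'tag'); then one or more of a digit (captured); then 3 to 4 of a digit (lazy), then 2 to 3 of a digit (lazy) (captured).
`re.match` won't scan ahead — the pattern has to work from the very first character.
The match spans [0:12] → 'xr5535649248'.
Captured: group 1 = 'xr', group 2 = '55356', group 3 = '49248'.

('xr', '55356', '49248')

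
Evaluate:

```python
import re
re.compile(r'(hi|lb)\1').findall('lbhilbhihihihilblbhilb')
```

`\1` is not a pattern — it's the concrete string captured by group 1, re-applied verbatim.
One capturing group, so `findall` returns just the captured substring from each match — 3 in all.

['hi', 'hi', 'lb']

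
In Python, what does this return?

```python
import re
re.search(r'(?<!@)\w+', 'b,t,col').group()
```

'b'

`(?!…)`/`(?<!…)` only lets a position through if the neighbouring text does NOT match; no characters are consumed.
`re.search` tries every starting position until one works.
The match spans [0:1] → 'b'.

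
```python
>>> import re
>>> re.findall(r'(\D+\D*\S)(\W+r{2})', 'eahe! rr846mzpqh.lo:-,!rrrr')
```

[('eahe!', ' rr'), ('mzpqh.lo:-,', '!rr')]

With 2 capturing groups, `findall` returns a 2-tuple per match.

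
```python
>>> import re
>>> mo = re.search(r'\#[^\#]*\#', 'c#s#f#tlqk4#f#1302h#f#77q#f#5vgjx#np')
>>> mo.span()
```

The match spans [1:4] → '#s#'.

(1, 4)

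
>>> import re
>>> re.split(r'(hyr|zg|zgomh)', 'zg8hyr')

`re.split` interleaves the captured-group text with the surrounding fragments.

['', 'zg', '8', 'hyr', '']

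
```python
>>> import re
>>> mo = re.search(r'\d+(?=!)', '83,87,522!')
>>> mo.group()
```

The `(?=…)`/`(?<=…)` assertion just peeks at neighbouring text; it doesn't advance the match position.
`search` walks the string left to right and returns the first match it finds.
The match spans [6:9] → '522'.

'522'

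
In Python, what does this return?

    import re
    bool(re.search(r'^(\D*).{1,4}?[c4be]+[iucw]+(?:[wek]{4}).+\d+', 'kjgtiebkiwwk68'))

False

Here nothing in the string fits, so the call returns None, and `bool(None)` is False.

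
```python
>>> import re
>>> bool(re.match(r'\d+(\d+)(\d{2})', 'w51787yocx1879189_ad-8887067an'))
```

False

Pattern: one or more of a digit; then one or more of a digit (captured); then exactly 2 of a digit (captured).
`re.match` only tries the pattern at the start of the string.
Here the pattern fails at index 0, so the call returns None, and `bool(None)` is False.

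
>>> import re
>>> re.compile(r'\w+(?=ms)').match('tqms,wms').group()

With `match`, the pattern is implicitly anchored at the beginning.
The match spans [0:2] → 'tq'.

'tq'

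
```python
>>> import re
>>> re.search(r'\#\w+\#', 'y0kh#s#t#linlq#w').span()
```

Unlike `match`, `search` isn't anchored — it looks for the pattern anywhere in the string.
The match spans [4:7] → '#s#'.

(4, 7)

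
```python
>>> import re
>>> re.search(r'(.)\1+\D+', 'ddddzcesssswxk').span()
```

(0, 14)

`\1` is not a pattern — it's the concrete string captured by group 1, re-applied verbatim.
`re.search` scans for the first position where the pattern succeeds.
The match spans [0:14] → 'ddddzcesssswxk'.
Captured: group 1 = 'd'.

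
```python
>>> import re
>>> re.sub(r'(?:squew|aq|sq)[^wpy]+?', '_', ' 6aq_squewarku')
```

' 6__rku'

`|` is ordered: at each position the engine commits to the first alternative that works.
Every occurrence is swapped for '_'.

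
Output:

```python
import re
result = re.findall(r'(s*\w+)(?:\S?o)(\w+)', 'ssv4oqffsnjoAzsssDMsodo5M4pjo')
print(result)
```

[('ssv4oqffsnjoAzsssDMsod', '5M4pjo')]

This matches zero or more of the literal 's', then one or more of a word character (captured); then optionally a non-whitespace character, then the literal 'o' (non-capturing group); then one or more of a word character (captured).
Multiple groups make `findall` return tuples — one 2-tuple for the one match.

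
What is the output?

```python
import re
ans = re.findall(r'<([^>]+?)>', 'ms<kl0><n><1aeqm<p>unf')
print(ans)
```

['kl0', 'n', '1aeqm<p']

With a single group, `findall` returns only what that group captured — 3 items.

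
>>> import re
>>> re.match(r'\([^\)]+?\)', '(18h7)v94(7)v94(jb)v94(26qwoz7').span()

(0, 6)

`re.match` only tries the pattern at the start of the string.
The match spans [0:6] → '(18h7)'.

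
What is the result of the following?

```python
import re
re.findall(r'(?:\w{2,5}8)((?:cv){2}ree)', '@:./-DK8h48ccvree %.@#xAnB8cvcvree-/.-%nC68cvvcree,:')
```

['cvcvree']

The pattern matches 2 to 5 of a word character, then a literal '8' (non-capturing group); then the literal 'cv' repeated 2 times, then the literal 'ree' (captured).
Walking the string: at [22:34] match 'xAnB8cvcvree', group 1 = 'cvcvree'.
With a single group, `findall` returns only what that group captured — 1 item.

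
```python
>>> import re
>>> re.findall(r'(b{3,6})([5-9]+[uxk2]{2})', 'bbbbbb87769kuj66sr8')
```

[('bbbbbb', '87769ku')]

Pattern: 3 to 6 of a literal 'b' (captured); then one or more of a character in [5-9], then exactly 2 of one of [uxk2] (captured).
2 groups means the one result is a tuple of 2 captured strings — 1 here.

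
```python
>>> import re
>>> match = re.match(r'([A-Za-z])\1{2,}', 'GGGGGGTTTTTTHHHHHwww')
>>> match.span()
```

(0, 6)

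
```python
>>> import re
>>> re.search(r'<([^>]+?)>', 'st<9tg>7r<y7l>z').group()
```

'<9tg>'

Unlike `match`, `search` isn't anchored — it looks for the pattern anywhere in the string.
The match spans [2:7] → '<9tg>'.
Captured: group 1 = '9tg'.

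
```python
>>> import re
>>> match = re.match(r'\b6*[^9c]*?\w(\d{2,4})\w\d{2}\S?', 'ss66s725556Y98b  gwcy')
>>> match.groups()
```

The match spans [0:8] → 'ss66s725'.
Captured: group 1 = '66'.

('66',)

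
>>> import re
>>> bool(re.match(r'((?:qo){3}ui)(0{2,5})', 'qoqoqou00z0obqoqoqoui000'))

`re.match` won't scan ahead — the pattern has to work from the very first character.
Here position 0 doesn't satisfy it, so the call returns None, and `bool(None)` is False.

False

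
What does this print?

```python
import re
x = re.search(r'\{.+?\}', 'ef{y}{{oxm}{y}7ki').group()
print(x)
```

{y}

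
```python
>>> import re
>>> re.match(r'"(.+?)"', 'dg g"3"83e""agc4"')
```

With `match`, the pattern is implicitly anchored at the beginning.
Here position 0 doesn't satisfy it, so the call returns None.

None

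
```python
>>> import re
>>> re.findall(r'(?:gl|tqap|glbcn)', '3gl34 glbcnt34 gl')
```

['gl', 'gl', 'gl']

Branches in `(...|...)` are attempted left-to-right; the first branch that allows the whole pattern to succeed is taken.
`findall` yields the raw match text (3 of them) because the pattern has no groups.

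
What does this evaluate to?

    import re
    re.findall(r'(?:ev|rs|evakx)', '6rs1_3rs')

Matches: at [1:3] → 'rs'; at [6:8] → 'rs'.
Since nothing is captured, `findall` lists the 2 matched substrings directly.

['rs', 'rs']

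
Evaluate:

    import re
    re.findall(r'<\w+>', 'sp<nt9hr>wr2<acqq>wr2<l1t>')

Walking the string: at [2:9] → '<nt9hr>'; at [12:18] → '<acqq>'; at [21:26] → '<l1t>'.
No capturing groups, so `findall` returns the 3 full match strings.

['<nt9hr>', '<acqq>', '<l1t>']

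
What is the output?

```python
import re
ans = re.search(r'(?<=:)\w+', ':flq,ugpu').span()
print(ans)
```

The lookaround is zero-width — it requires the adjacent text to match without consuming it, so the asserted text isn't part of the match.
The match spans [1:4] → 'flq'.

(1, 4)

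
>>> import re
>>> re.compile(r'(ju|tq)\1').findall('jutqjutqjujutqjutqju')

A backreference is literal: `\1` must see the identical characters the first group matched.
Scanning left to right: at [8:12] match 'juju', group 1 = 'ju'.
Because there's exactly one group, `findall` drops the full match and keeps group 1 from the one hit.

['ju']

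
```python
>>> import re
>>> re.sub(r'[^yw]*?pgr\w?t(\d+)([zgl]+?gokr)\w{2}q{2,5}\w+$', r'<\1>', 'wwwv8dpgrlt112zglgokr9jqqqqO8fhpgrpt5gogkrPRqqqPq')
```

'www<112>'

The pattern matches zero or more of any character except [yw] (lazy), then the literal 'pgr', then optionally a word character; then a literal 't'; then one or more of a digit (captured); then one or more of one of [zgl] (lazy), then the literal 'go', then the literal 'kr' (captured); then exactly 2 of a word character, then 2 to 5 of the literal 'q', then one or more of a word character; then anchored at the end.
Matches: at [3:49] → 'v8dpgrlt112zglgokr9jqqqqO8fhpgrpt5gogkrPRqqqPq'.
The replacement refers to a captured group, so each match is rewritten using its own captured text.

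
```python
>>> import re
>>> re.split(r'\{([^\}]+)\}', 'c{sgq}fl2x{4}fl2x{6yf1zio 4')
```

['c', 'sgq', 'fl2x', '4', 'fl2x{6yf1zio 4']

Matches to split on: at [1:6] → '{sgq}'; at [10:13] → '{4}'.
Because the pattern has a capturing group, `split` also inserts each captured text between the pieces.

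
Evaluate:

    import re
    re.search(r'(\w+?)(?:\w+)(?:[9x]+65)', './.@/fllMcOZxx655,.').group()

'fllMcOZxx65'

Pattern: one or more of a word character (lazy) (captured); then one or more of a word character (non-capturing group); then one or more of one of [9x], then the literal '65' (non-capturing group).
`re.search` tries every starting position until one works.
The match spans [5:16] → 'fllMcOZxx65'.
Captured: group 1 = 'f'.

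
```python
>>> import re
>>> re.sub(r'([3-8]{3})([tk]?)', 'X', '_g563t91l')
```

This matches exactly 3 of a character in [3-8] (captured); then optionally one of [tk] (captured).
Matches: at [2:6] → '563t'.
Every occurrence is swapped for 'X'.

'_gX91l'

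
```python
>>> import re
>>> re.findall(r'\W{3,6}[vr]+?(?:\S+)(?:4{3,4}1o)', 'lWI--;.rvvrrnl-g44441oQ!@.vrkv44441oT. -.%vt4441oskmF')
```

['--;.rvvrrnl-g44441oQ!@.vrkv44441o', '. -.%vt4441o']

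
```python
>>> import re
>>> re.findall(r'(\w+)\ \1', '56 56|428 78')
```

['56']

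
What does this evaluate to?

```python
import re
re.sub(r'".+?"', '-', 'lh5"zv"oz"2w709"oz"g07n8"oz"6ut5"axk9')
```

'lh5-oz-oz-oz-axk9'

Because the quantifier is non-greedy, it stops expanding at the earliest point where the rest of the pattern can succeed.
Matches: at [3:7] → '"zv"'; at [9:16] → '"2w709"'; at [18:25] → '"g07n8"'; at [27:33] → '"6ut5"'.
Every occurrence is swapped for '-'.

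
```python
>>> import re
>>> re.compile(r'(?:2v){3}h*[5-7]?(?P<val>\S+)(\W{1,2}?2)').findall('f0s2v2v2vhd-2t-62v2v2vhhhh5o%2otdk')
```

The pattern matches the literal '2v' repeated 3 times, then zero or more of a literal 'h', then optionally a character in [5-7]; then one or more of a non-whitespace character (captured as 'val'); then 1 to 2 of a non-word character (lazy), then the literal '2' (captured).
`findall` packs the 2 group values into a tuple for every match.

[('d-2t-62v2v2vhhhh5o', '%2')]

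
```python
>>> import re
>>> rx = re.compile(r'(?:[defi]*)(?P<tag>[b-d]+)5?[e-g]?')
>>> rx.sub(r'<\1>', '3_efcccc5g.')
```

This matches zero or more of one of [defi] (non-capturing group); then one or more of a character in [b-d] (captured as 'tag'); then optionally a literal '5', then optionally a character in [e-g].
`\1` in the replacement pulls in group 1's text for each match.

'3_<cccc>.'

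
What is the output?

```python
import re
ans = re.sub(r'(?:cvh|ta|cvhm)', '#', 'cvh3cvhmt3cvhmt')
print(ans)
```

`|` is ordered: at each position the engine commits to the first alternative that works.
Every occurrence is swapped for '#'.

#3#mt3#mt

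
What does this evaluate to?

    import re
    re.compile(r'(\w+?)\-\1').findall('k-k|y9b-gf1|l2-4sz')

['k']

After group 1 captures some text, `\1` only succeeds where that same text appears again.
With a single group, `findall` returns only what that group captured — 1 item.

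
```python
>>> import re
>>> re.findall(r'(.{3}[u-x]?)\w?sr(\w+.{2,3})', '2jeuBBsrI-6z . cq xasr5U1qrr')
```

Pattern: exactly 3 of any character, then optionally a character in [u-x] (captured); then optionally a word character, then the literal 'sr'; then one or more of a word character, then 2 to 3 of any character (captured).
Walking the string: at [2:12] match 'euBBsrI-6z', groups = ('euB', 'I-6z'); at [15:28] match 'cq xasr5U1qrr', groups = ('cq x', '5U1qrr').
2 groups means each result is a tuple of 2 captured strings — 2 here.

[('euB', 'I-6z'), ('cq x', '5U1qrr')]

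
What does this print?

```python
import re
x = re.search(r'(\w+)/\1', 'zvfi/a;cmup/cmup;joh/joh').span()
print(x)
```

(7, 16)

After group 1 captures some text, `\1` only succeeds where that same text appears again.
`re.search` scans for the first position where the pattern succeeds.
The match spans [7:16] → 'cmup/cmup'.
Captured: group 1 = 'cmup'.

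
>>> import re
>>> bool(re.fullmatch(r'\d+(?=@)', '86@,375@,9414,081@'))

For `fullmatch`, every character of the input must be accounted for by the pattern.
Here the pattern can't cover the whole string, so the call returns None, and `bool(None)` is False.

False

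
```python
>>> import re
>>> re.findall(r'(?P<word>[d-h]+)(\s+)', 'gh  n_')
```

[('gh', '  ')]

Pattern: one or more of a character in [d-h] (captured as 'word'); then one or more of whitespace (captured).
Matches: at [0:4] match 'gh  ', groups = ('gh', '  ').
`findall` packs the 2 group values into a tuple for every match.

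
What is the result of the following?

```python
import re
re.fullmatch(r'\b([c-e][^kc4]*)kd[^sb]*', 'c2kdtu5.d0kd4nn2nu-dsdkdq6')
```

None

This matches a word boundary (`\b`, zero-width); then a character in [c-e], then zero or more of any character except [kc4] (captured); then the literal 'kd', then zero or more of any character except [sb].
For `fullmatch`, every character of the input must be accounted for by the pattern.
Here the pattern can't cover the whole string, so the call returns None.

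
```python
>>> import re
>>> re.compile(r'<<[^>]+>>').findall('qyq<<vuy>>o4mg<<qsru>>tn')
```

No capturing groups, so `findall` returns the 2 full match strings.

['<<vuy>>', '<<qsru>>']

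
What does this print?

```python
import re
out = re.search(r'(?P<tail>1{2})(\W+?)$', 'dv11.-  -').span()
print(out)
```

(2, 9)

This matches exactly 2 of a literal '1' (captured as 'tail'); then one or more of a non-word character (lazy) (captured); then anchored at the end.
Unlike `match`, `search` isn't anchored — it looks for the pattern anywhere in the string.
The match spans [2:9] → '11.-  -'.
Captured: group 1 = '11', group 2 = '.-  -'.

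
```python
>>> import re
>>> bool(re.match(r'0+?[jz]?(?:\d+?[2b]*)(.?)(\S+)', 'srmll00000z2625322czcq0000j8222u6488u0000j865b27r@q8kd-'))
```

`re.match` won't scan ahead — the pattern has to work from the very first character.
Here the pattern fails at index 0, so the call returns None, and `bool(None)` is False.

False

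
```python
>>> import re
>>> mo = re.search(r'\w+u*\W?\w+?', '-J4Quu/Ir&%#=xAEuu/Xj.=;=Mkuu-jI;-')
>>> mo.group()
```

'J4Quu/I'

A non-greedy quantifier consumes as few characters as it can — just enough that the remainder of the pattern still matches from where it stops; whatever follows it matches normally.
The match spans [1:8] → 'J4Quu/I'.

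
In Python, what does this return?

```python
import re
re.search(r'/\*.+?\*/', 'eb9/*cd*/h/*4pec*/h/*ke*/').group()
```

'/*cd*/'

A `+?`/`*?`/`{m,n}?` starts at its minimum and grows only as far as needed for what follows to match.
`re.search` tries every starting position until one works.
The match spans [3:9] → '/*cd*/'.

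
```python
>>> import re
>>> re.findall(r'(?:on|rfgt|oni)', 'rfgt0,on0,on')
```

No capturing groups, so `findall` returns the 3 full match strings.

['rfgt', 'on', 'on']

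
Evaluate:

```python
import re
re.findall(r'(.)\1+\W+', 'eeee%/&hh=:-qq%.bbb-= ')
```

['e', 'h', 'q', 'b']

`\1` has to match the exact text group 1 already captured.
Walking the string: at [0:7] match 'eeee%/&', group 1 = 'e'; at [7:12] match 'hh=:-', group 1 = 'h'; at [12:16] match 'qq%.', group 1 = 'q'; at [16:22] match 'bbb-= ', group 1 = 'b'.
One capturing group, so `findall` returns just the captured substring from each match — 4 in all.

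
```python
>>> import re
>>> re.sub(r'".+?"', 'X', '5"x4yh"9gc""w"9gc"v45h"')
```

'5X9gcX9gcX'

With the lazy modifier that quantifier settles for the fewest repetitions that let the rest of the pattern succeed (the atoms after it are unaffected and can still be greedy).
Matches: at [1:7] → '"x4yh"'; at [10:14] → '""w"'; at [17:23] → '"v45h"'.
Each match is replaced by 'X'.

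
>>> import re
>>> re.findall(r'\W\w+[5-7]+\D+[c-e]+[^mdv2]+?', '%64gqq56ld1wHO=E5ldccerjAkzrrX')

This matches a non-word character, then one or more of a word character, then one or more of a character in [5-7]; then one or more of a non-digit; then one or more of a character in [c-e], then one or more of any character except [mdv2] (lazy).
A `+?`/`*?`/`{m,n}?` starts at its minimum and grows only as far as needed for what follows to match.
Walking the string: at [0:11] → '%64gqq56ld1'; at [14:23] → '=E5ldccer'.
No capturing groups, so `findall` returns the 2 full match strings.

['%64gqq56ld1', '=E5ldccer']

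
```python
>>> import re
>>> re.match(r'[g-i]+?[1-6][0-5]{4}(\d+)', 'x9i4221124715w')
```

None

This matches one or more of a character in [g-i] (lazy), then a character in [1-6], then exactly 4 of a character in [0-5]; then one or more of a digit (captured).
`match` is anchored at position 0; if the pattern doesn't fit there, it returns None.
Here position 0 doesn't satisfy it, so the call returns None.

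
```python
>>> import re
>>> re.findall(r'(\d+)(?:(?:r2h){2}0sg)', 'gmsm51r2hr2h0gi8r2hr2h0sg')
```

['8']

Pattern: one or more of a digit (captured); then the literal 'r2h' repeated 2 times, then the literal '0sg' (non-capturing group).
One capturing group, so `findall` returns just the captured substring from the one match — 1 in all.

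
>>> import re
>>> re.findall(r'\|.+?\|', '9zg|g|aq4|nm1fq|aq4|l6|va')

['|g|', '|nm1fq|', '|l6|']

A non-greedy quantifier consumes as few characters as it can — just enough that the remainder of the pattern still matches from where it stops; whatever follows it matches normally.
With no groups in the pattern, `findall` gives back each whole match — 3 here.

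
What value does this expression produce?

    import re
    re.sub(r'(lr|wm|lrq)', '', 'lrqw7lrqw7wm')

Branches in `(...|...)` are attempted left-to-right; the first branch that allows the whole pattern to succeed is taken.
Matches: at [0:2] → 'lr'; at [5:7] → 'lr'; at [10:12] → 'wm'.
Each match is replaced by ''.

'qw7qw7'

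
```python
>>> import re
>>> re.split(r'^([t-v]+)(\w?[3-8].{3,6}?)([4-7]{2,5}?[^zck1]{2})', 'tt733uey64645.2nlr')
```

With a capturing group present, the delimiter's captured portion is kept in the result list.

['', 'tt', '733uey', '6464', '5.2nlr']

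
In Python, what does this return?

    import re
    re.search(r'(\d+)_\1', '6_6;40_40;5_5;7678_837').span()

`\1` is not a pattern — it's the concrete string captured by group 1, re-applied verbatim.
The match spans [0:3] → '6_6'.

(0, 3)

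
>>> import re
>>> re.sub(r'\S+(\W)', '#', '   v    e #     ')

'   #   ##    '

This matches one or more of a non-whitespace character; then a non-word character (captured).
Matches: at [3:5] → 'v '; at [8:10] → 'e '; at [10:12] → '# '.
Every occurrence is swapped for '#'.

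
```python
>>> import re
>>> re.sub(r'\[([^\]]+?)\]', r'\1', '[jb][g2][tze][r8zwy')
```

Matches: at [0:4] → '[jb]'; at [4:8] → '[g2]'; at [8:13] → '[tze]'.
Each match is replaced using the text its own group 1 captured.

'jbg2tze[r8zwy'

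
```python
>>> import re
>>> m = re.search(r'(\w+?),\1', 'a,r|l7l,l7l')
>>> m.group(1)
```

'l7l'

A backreference is literal: `\1` must see the identical characters the first group matched.
`re.search` tries every starting position until one works.
The match spans [4:11] → 'l7l,l7l'.
Captured: group 1 = 'l7l'.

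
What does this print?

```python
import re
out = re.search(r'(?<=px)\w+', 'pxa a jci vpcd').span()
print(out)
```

(2, 3)

Because the assertion is zero-width, the text it checks is not consumed and won't appear in the result.
`re.search` tries every starting position until one works.
The match spans [2:3] → 'a'.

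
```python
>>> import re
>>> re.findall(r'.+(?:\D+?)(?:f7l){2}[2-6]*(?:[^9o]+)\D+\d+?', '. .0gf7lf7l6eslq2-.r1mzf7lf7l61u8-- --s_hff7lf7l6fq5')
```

['. .0gf7lf7l6eslq2-.r1mzf7lf7l61u8-- --s_hff7lf7l6fq5']

This matches one or more of any character; then one or more of a non-digit (lazy) (non-capturing group); then the literal 'f7l' repeated 2 times, then zero or more of a character in [2-6]; then one or more of any character except [9o] (non-capturing group); then one or more of a non-digit, then one or more of a digit (lazy).
Scanning left to right: at [0:52] → '. .0gf7lf7l6eslq2-.r1mzf7lf7l61u8-- --s_hff7lf7l6fq5'.
With no groups in the pattern, `findall` gives back each whole match — 1 here.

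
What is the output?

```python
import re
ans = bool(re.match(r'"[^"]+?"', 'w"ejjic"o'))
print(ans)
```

False

`re.match` won't scan ahead — the pattern has to work from the very first character.
Here the string doesn't start with a match, so the call returns None, and `bool(None)` is False.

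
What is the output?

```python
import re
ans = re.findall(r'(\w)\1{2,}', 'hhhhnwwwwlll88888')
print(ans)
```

['h', 'w', 'l', '8']

`\1` is not a pattern — it's the concrete string captured by group 1, re-applied verbatim.
With a single group, `findall` returns only what that group captured — 4 items.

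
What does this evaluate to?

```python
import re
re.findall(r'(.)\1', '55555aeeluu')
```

`\1` has to match the exact text group 1 already captured.
Scanning left to right: at [0:2] match '55', group 1 = '5'; at [2:4] match '55', group 1 = '5'; at [6:8] match 'ee', group 1 = 'e'; at [9:11] match 'uu', group 1 = 'u'.
Because there's exactly one group, `findall` drops the full match and keeps group 1 from each hit.

['5', '5', 'e', 'u']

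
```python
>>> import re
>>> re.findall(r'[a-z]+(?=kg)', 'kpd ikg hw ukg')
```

The positive lookaround only admits positions where the adjacent text matches; those characters stay outside the span.
Matches: at [4:5] → 'i'; at [11:12] → 'u'.
Since nothing is captured, `findall` lists the 2 matched substrings directly.

['i', 'u']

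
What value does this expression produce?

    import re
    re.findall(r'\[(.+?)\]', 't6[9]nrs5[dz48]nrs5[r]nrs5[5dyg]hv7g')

With a single group, `findall` returns only what that group captured — 4 items.

['9', 'dz48', 'r', '5dyg']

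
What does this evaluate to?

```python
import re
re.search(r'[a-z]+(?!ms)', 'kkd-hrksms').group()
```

'kkd'

Because the assertion is negative and zero-width, positions next to the forbidden text are skipped.
The match spans [0:3] → 'kkd'.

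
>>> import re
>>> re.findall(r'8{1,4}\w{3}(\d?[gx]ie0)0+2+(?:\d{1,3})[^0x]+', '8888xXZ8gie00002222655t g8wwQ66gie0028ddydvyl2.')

['8gie0']

This matches 1 to 4 of the literal '8', then exactly 3 of a word character; then optionally a digit, then one of [gx], then the literal 'ie0' (captured); then one or more of the literal '0', then one or more of a literal '2'; then 1 to 3 of a digit (non-capturing group); then one or more of any character except [0x].
Walking the string: at [0:34] match '8888xXZ8gie00002222655t g8wwQ66gie', group 1 = '8gie0'.
One capturing group, so `findall` returns just the captured substring from the one match — 1 in all.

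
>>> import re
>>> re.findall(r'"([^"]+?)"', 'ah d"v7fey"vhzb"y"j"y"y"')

Scanning left to right: at [4:11] match '"v7fey"', group 1 = 'v7fey'; at [15:18] match '"y"', group 1 = 'y'; at [19:22] match '"y"', group 1 = 'y'.
Because there's exactly one group, `findall` drops the full match and keeps group 1 from each hit.

['v7fey', 'y', 'y']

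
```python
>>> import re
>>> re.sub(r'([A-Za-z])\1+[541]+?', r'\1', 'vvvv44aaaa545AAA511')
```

'v4a45A11'

The backreference `\1` re-matches whatever the first group consumed, character for character.
Matches: at [0:5] → 'vvvv4'; at [6:11] → 'aaaa5'; at [13:17] → 'AAA5'.
`\1` in the replacement pulls in group 1's text for each match.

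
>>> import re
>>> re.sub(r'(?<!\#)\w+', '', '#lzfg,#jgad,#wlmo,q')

Because the assertion is negative and zero-width, positions next to the forbidden text are skipped.
Matches: at [2:5] → 'zfg'; at [8:11] → 'gad'; at [14:17] → 'lmo'; at [18:19] → 'q'.
`sub` substitutes '' at each match site.

'#l,#j,#w,'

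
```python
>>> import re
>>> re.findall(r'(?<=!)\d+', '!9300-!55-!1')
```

['9300', '55', '1']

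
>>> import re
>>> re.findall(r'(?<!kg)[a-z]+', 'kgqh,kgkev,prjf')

['kgqh', 'kgkev', 'prjf']

`(?!…)`/`(?<!…)` only lets a position through if the neighbouring text does NOT match; no characters are consumed.
Scanning left to right: at [0:4] → 'kgqh'; at [5:10] → 'kgkev'; at [11:15] → 'prjf'.
No capturing groups, so `findall` returns the 3 full match strings.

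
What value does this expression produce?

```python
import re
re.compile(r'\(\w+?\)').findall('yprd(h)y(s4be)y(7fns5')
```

['(h)', '(s4be)']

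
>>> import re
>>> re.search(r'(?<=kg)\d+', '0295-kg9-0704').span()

(7, 8)

The lookaround is zero-width — it requires the adjacent text to match without consuming it, so the asserted text isn't part of the match.
`re.search` scans for the first position where the pattern succeeds.
The match spans [7:8] → '9'.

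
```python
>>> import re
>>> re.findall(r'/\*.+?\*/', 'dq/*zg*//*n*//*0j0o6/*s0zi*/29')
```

['/*zg*/', '/*n*/', '/*0j0o6/*s0zi*/']

With no groups in the pattern, `findall` gives back each whole match — 3 here.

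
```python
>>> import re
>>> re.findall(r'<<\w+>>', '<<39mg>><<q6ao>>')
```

Walking the string: at [0:8] → '<<39mg>>'; at [8:16] → '<<q6ao>>'.
With no groups in the pattern, `findall` gives back each whole match — 2 here.

['<<39mg>>', '<<q6ao>>']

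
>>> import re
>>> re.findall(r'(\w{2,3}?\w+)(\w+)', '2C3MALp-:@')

The pattern matches 2 to 3 of a word character (lazy), then one or more of a word character (captured); then one or more of a word character (captured).
`findall` packs the 2 group values into a tuple for every match.

[('2C3MAL', 'p')]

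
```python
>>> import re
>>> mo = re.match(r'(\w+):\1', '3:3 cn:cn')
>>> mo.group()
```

`re.match` won't scan ahead — the pattern has to work from the very first character.
The match spans [0:3] → '3:3'.

'3:3'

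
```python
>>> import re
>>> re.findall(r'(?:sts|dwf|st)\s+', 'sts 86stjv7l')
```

Matches: at [0:4] → 'sts '.
`findall` yields the raw match text (1 of them) because the pattern has no groups.

['sts ']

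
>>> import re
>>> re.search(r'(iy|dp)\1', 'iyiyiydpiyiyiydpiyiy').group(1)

The match spans [0:4] → 'iyiy'.
Captured: group 1 = 'iy'.

'iy'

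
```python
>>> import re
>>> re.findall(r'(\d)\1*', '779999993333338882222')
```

['7', '9', '3', '8', '2']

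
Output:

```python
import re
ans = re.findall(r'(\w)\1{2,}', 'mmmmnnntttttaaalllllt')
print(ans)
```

['m', 'n', 't', 'a', 'l']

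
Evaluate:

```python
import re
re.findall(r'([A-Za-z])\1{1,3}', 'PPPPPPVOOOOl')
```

['P', 'P', 'O']

`\1` has to match the exact text group 1 already captured.
Scanning left to right: at [0:4] match 'PPPP', group 1 = 'P'; at [4:6] match 'PP', group 1 = 'P'; at [7:11] match 'OOOO', group 1 = 'O'.
With a single group, `findall` returns only what that group captured — 3 items.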